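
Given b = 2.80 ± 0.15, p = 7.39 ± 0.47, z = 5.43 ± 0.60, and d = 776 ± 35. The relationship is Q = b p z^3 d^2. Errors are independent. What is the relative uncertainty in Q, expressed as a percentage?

Each factor contributes (exponent × relative error)² to (δQ/Q)²:
  (1·δb/b)² = (1×0.0536)² = 0.00287;  (1·δp/p)² = (1×0.0636)² = 0.00404;  (3·δz/z)² = (3×0.110)² = 0.110;  (2·δd/d)² = (2×0.0451)² = 0.00814
δQ/Q = √(0.125) = 0.353

35.3%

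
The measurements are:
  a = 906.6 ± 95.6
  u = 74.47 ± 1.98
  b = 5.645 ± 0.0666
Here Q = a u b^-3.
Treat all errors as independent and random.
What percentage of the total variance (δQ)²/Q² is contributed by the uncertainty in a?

85.0%

(δQ/Q)² = (1·δa/a)² + (1·δu/u)² + (-3·δb/b)²
  a term: (1×0.105)² = 0.0111
  u term: (1×0.0266)² = 0.000707
  b term: (-3×0.0118)² = 0.00125
Total = 0.0131. Share from a = 0.0111/0.0131 = 0.850.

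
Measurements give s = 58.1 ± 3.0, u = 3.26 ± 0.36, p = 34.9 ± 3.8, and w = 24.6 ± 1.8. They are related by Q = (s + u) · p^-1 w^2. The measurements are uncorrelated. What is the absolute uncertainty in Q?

Let h = s + u = 61.4. δh = √(δs² + δu²) = √(9.00 + 0.130) = 3.02, so δh/h = 0.0492.
Q is then a monomial in h, p, w:
δQ/Q = √((δh/h)² + (-1·δp/p)² + (2·δw/w)²) = √(0.00242 + 0.0119 + 0.0214) = 0.189
Q = 1060, so δQ = 0.189 × 1060 = 201.

201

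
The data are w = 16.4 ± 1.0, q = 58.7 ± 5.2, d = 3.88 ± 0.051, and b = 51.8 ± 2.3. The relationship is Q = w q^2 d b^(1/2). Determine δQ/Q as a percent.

Products/powers → add relative errors in quadrature, weighted by exponent:
  (1·δw/w)² = (1×0.0610)² = 0.00372;  (2·δq/q)² = (2×0.0886)² = 0.0314;  (1·δd/d)² = (1×0.0131)² = 0.000173;  (½·δb/b)² = (0.5×0.0444)² = 0.000493
δQ/Q = √(0.0358) = 0.189

18.9%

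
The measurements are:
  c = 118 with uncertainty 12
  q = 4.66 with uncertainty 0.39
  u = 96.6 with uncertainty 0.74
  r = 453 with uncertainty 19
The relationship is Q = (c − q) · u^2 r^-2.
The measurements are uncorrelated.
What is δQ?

0.701

Let w = c − q = 113. δw = √(δc² + δq²) = √(144 + 0.152) = 12.0, so δw/w = 0.106.
Q is then a monomial in w, u, r:
δQ/Q = √((δw/w)² + (2·δu/u)² + (-2·δr/r)²) = √(0.0112 + 0.000235 + 0.00704) = 0.136
Q = 5.15, so δQ = 0.136 × 5.15 = 0.701.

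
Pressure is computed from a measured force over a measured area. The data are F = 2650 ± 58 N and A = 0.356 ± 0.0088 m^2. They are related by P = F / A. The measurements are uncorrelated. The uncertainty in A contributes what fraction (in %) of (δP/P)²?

56.1%

(δP/P)² = (1·δF/F)² + (-1·δA/A)²
  F term: (1×0.0219)² = 0.000479
  A term: (-1×0.0247)² = 0.000611
Total = 0.00109. Share from A = 0.000611/0.00109 = 0.561.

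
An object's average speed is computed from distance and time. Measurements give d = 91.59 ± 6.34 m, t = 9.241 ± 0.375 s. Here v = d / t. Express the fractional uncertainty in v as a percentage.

8.02%

Each factor contributes (exponent × relative error)² to (δv/v)²:
  (1·δd/d)² = (1×0.0692)² = 0.00479;  (-1·δt/t)² = (-1×0.0406)² = 0.00165
δv/v = √(0.00644) = 0.0802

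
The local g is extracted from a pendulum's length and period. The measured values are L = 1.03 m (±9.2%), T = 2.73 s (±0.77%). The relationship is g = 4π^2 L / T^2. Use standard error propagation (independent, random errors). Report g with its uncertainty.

For a monomial g ∝ L, T^-2, fractional errors add in quadrature:
  (1·δL/L)² = (1×0.0920)² = 0.00846;  (-2·δT/T)² = (-2×0.00770)² = 0.000237
δg/g = √(0.00870) = 0.0933
g = 5.46 m/s^2, so δg = 0.0933 × 5.46 = 0.509 m/s^2.

5.46 ± 0.509 m/s^2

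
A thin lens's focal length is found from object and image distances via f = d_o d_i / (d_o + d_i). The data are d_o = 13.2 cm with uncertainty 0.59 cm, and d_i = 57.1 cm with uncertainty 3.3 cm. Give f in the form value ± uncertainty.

10.7 ± 0.406 cm

∂f/∂d_o = (d_i/(d_o+d_i))² = 0.660;  ∂f/∂d_i = (d_o/(d_o+d_i))² = 0.0353
δf = √((∂f/∂d_o · δd_o)² + (∂f/∂d_i · δd_i)²) = √(0.152 + 0.0135) = 0.406 cm
f = 10.7 cm.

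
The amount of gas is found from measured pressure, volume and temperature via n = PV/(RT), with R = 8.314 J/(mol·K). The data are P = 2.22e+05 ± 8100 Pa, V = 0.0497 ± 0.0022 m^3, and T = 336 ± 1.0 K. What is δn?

n is a product of powers, so relative uncertainties combine in quadrature:
  (1·δP/P)² = (1×0.0365)² = 0.00133;  (1·δV/V)² = (1×0.0443)² = 0.00196;  (-1·δT/T)² = (-1×0.00298)² = 8.86e-06
δn/n = √(0.00330) = 0.0574
n = 3.95 mol, so δn = 0.0574 × 3.95 = 0.227 mol.

0.227 mol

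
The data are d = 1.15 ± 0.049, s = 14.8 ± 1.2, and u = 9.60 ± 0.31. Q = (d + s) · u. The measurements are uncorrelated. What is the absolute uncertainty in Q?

Let w = d + s = 16.0. δw = √(δd² + δs²) = √(0.00240 + 1.44) = 1.20, so δw/w = 0.0753.
Q is then a monomial in w, u:
δQ/Q = √((δw/w)² + (1·δu/u)²) = √(0.00567 + 0.00104) = 0.0819
Q = 153, so δQ = 0.0819 × 153 = 12.5.

12.5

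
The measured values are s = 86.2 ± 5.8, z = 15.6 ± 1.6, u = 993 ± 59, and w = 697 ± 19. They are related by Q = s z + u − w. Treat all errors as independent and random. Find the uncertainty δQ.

176

Let p = s·z = 1340. δp/p = √((1·δs/s)² + (1·δz/z)²) = √(0.00453 + 0.0105) = 0.123, so δp = 165.
Q = p + u − w: δQ = √(δp² + δu² + δw²) = √(27200 + 3480 + 361) = 176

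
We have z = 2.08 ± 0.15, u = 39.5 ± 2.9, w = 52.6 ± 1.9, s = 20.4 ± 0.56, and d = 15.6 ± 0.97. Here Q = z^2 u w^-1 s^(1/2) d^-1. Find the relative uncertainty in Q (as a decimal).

0.178

For a monomial Q ∝ z^2, u, w^-1, s^(1/2), d^-1, fractional errors add in quadrature:
  (2·δz/z)² = (2×0.0721)² = 0.0208;  (1·δu/u)² = (1×0.0734)² = 0.00539;  (-1·δw/w)² = (-1×0.0361)² = 0.00130;  (½·δs/s)² = (0.5×0.0275)² = 0.000188;  (-1·δd/d)² = (-1×0.0622)² = 0.00387
δQ/Q = √(0.0316) = 0.178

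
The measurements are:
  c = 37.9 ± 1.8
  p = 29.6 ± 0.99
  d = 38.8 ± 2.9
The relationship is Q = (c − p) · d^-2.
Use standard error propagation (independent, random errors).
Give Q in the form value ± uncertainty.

Let u = c − p = 8.30. δu = √(δc² + δp²) = √(3.24 + 0.980) = 2.05, so δu/u = 0.248.
Q is then a monomial in u, d:
δQ/Q = √((δu/u)² + (-2·δd/d)²) = √(0.0613 + 0.0223) = 0.289
Q = 0.00551, so δQ = 0.289 × 0.00551 = 0.00159.

0.00551 ± 0.00159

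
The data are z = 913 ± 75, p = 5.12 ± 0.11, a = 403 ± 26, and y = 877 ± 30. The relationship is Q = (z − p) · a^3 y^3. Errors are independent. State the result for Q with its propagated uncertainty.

(4.01 ± 0.938) × 10^19

Let u = z − p = 908. δu = √(δz² + δp²) = √(5620 + 0.0121) = 75.0, so δu/u = 0.0826.
Q is then a monomial in u, a, y:
δQ/Q = √((δu/u)² + (3·δa/a)² + (3·δy/y)²) = √(0.00682 + 0.0375 + 0.0105) = 0.234
Q = 4.01e+19, so δQ = 0.234 × 4.01e+19 = 9.38e+18.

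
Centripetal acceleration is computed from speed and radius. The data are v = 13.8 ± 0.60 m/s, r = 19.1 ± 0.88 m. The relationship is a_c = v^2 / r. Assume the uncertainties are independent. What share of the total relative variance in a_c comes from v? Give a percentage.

78.1%

(δa_c/a_c)² = (2·δv/v)² + (-1·δr/r)²
  v term: (2×0.0435)² = 0.00756
  r term: (-1×0.0461)² = 0.00212
Total = 0.00968. Share from v = 0.00756/0.00968 = 0.781.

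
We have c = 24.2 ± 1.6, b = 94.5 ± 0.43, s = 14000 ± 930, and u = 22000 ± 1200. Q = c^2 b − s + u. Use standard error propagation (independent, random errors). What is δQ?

Let p = c^2·b = 55300. δp/p = √((2·δc/c)² + (1·δb/b)²) = √(0.0175 + 2.07e-05) = 0.132, so δp = 7320.
Q = p − s + u: δQ = √(δp² + δs² + δu²) = √(5.36e+07 + 8.65e+05 + 1.44e+06) = 7480

7480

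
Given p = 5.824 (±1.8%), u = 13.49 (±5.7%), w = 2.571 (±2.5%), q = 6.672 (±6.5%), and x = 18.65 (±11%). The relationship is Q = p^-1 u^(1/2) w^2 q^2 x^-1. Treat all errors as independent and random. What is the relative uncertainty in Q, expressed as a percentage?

Relative error in a monomial: (δQ/Q)² = Σ (nᵢ · δxᵢ/xᵢ)².
  (-1·δp/p)² = (-1×0.0180)² = 0.000324;  (½·δu/u)² = (0.5×0.0570)² = 0.000812;  (2·δw/w)² = (2×0.0250)² = 0.00250;  (2·δq/q)² = (2×0.0650)² = 0.0169;  (-1·δx/x)² = (-1×0.110)² = 0.0121
δQ/Q = √(0.0326) = 0.181

18.1%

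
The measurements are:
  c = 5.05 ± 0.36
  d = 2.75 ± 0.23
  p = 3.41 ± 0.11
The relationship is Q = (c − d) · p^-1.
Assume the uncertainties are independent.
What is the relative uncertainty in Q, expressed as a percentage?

18.9%

Let u = c − d = 2.30. δu = √(δc² + δd²) = √(0.130 + 0.0529) = 0.427, so δu/u = 0.186.
Q is then a monomial in u, p:
δQ/Q = √((δu/u)² + (-1·δp/p)²) = √(0.0345 + 0.00104) = 0.189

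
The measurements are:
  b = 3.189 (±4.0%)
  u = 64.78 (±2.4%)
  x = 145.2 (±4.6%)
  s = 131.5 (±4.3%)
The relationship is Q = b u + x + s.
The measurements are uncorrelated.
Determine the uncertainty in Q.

Let p = b·u = 206.6. δp/p = √((1·δb/b)² + (1·δu/u)²) = √(0.00160 + 0.000576) = 0.0466, so δp = 9.64.
Q = p + x + s: δQ = √(δp² + δx² + δs²) = √(92.9 + 44.6 + 32.0) = 13.0

13.0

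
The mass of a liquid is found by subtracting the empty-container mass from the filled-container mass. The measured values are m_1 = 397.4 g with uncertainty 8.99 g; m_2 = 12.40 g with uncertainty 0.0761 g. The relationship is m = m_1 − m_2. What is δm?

Each term contributes (cᵢ δxᵢ)² to (δm)²:
  (δm_1)² = 80.8;  (δm_2)² = 0.00579
δm = √(80.8) = 8.99 g

8.99 g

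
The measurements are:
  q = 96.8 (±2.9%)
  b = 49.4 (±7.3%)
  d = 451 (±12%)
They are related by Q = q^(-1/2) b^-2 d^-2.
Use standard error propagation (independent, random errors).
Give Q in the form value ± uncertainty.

Each factor contributes (exponent × relative error)² to (δQ/Q)²:
  (−½·δq/q)² = (-0.5×0.0290)² = 0.000210;  (-2·δb/b)² = (-2×0.0730)² = 0.0213;  (-2·δd/d)² = (-2×0.120)² = 0.0576
δQ/Q = √(0.0791) = 0.281
Q = 2.05e-10, so δQ = 0.281 × 2.05e-10 = 5.76e-11.

(2.05 ± 0.576) × 10^-10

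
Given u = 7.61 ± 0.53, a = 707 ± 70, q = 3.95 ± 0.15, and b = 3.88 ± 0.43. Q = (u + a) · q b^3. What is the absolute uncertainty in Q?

Let w = u + a = 715. δw = √(δu² + δa²) = √(0.281 + 4900) = 70.0, so δw/w = 0.0980.
Q is then a monomial in w, q, b:
δQ/Q = √((δw/w)² + (1·δq/q)² + (3·δb/b)²) = √(0.00960 + 0.00144 + 0.111) = 0.349
Q = 1.65e+05, so δQ = 0.349 × 1.65e+05 = 57500.

57500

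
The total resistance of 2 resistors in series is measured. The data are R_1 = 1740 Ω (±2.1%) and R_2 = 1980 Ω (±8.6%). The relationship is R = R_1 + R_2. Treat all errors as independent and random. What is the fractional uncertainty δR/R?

0.0468

Sums and differences: (δR)² = Σ (cᵢ δxᵢ)².
  (δR_1)² = 1340;  (δR_2)² = 29000
δR = √(30300) = 174 Ω
R = 3720 Ω, so δR/R = 174/3720 = 0.0468.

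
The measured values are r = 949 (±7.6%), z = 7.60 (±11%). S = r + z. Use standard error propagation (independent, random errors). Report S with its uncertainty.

957 ± 72.1

Each term contributes (cᵢ δxᵢ)² to (δS)²:
  (δr)² = 5200;  (δz)² = 0.699
δS = √(5200) = 72.1
S = 957.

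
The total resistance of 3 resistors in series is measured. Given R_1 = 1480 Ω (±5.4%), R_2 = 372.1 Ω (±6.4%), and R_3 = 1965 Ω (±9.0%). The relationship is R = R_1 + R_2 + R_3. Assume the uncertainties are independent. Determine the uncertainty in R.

Absolute uncertainties add in quadrature for a linear combination:
  (δR_1)² = 6390;  (δR_2)² = 567;  (δR_3)² = 31300
δR = √(38200) = 196 Ω

196 Ω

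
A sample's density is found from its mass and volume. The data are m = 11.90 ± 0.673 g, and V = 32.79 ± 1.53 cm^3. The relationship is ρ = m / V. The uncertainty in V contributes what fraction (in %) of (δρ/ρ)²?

40.5%

(δρ/ρ)² = (1·δm/m)² + (-1·δV/V)²
  m term: (1×0.0566)² = 0.00320
  V term: (-1×0.0467)² = 0.00218
Total = 0.00538. Share from V = 0.00218/0.00538 = 0.405.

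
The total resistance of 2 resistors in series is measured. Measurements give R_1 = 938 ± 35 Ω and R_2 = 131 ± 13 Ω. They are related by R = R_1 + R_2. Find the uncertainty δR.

37.3 Ω

R is a linear combination, so absolute uncertainties add in quadrature:
  (δR_1)² = 1220;  (δR_2)² = 169
δR = √(1390) = 37.3 Ω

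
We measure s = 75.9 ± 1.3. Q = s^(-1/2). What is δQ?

Relative error in a monomial: (δQ/Q)² = Σ (nᵢ · δxᵢ/xᵢ)².
  (−½·δs/s)² = (-0.5×0.0171)² = 7.33e-05
δQ/Q = √(7.33e-05) = 0.00856
Q = 0.115, so δQ = 0.00856 × 0.115 = 0.000983.

0.000983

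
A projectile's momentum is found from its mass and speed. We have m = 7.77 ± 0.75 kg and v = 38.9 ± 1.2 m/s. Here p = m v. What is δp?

Products/powers → add relative errors in quadrature, weighted by exponent:
  (1·δm/m)² = (1×0.0965)² = 0.00932;  (1·δv/v)² = (1×0.0308)² = 0.000952
δp/p = √(0.0103) = 0.101
p = 302 kg·m/s, so δp = 0.101 × 302 = 30.6 kg·m/s.

30.6 kg·m/s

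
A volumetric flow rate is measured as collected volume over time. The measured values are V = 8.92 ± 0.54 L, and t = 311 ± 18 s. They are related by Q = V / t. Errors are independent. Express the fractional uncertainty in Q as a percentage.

8.38%

Since Q is a product/quotient, work with relative uncertainties:
  (1·δV/V)² = (1×0.0605)² = 0.00366;  (-1·δt/t)² = (-1×0.0579)² = 0.00335
δQ/Q = √(0.00701) = 0.0838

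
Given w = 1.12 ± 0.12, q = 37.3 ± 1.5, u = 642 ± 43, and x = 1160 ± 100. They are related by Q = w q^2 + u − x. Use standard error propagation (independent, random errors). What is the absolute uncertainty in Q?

235

Let p = w·q^2 = 1560. δp/p = √((1·δw/w)² + (2·δq/q)²) = √(0.0115 + 0.00647) = 0.134, so δp = 209.
Q = p + u − x: δQ = √(δp² + δu² + δx²) = √(43600 + 1850 + 10000) = 235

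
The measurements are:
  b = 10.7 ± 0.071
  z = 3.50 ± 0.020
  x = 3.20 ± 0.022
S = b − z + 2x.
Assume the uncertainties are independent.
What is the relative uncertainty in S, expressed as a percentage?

0.632%

Each term contributes (cᵢ δxᵢ)² to (δS)²:
  (δb)² = 0.00504;  (δz)² = 0.000400;  (2·δx)² = 0.00194
δS = √(0.00738) = 0.0859
S = 13.6, so δS/S = 0.0859/13.6 = 0.00632.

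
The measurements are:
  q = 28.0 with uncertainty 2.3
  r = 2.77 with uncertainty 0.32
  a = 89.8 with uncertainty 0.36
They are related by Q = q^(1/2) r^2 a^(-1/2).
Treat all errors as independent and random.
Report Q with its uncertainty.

For a monomial Q ∝ q^(1/2), r^2, a^(-1/2), fractional errors add in quadrature:
  (½·δq/q)² = (0.5×0.0821)² = 0.00169;  (2·δr/r)² = (2×0.116)² = 0.0534;  (−½·δa/a)² = (-0.5×0.00401)² = 4.02e-06
δQ/Q = √(0.0551) = 0.235
Q = 4.28, so δQ = 0.235 × 4.28 = 1.01.

4.28 ± 1.01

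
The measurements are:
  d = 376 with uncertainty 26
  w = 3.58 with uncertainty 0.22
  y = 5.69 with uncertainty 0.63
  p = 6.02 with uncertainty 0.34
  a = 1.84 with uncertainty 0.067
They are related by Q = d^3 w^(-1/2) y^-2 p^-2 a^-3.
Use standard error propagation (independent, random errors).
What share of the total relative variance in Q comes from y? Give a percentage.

41.7%

(δQ/Q)² = (3·δd/d)² + (−½·δw/w)² + (-2·δy/y)² + (-2·δp/p)² + (-3·δa/a)²
  d term: (3×0.0691)² = 0.0430
  w term: (-0.5×0.0615)² = 0.000944
  y term: (-2×0.111)² = 0.0490
  p term: (-2×0.0565)² = 0.0128
  a term: (-3×0.0364)² = 0.0119
Total = 0.118. Share from y = 0.0490/0.118 = 0.417.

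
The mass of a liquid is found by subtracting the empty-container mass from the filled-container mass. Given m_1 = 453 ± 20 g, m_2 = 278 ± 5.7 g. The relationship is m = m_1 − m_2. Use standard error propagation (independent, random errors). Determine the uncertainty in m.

20.8 g

m is a linear combination, so absolute uncertainties add in quadrature:
  (δm_1)² = 400;  (δm_2)² = 32.5
δm = √(432) = 20.8 g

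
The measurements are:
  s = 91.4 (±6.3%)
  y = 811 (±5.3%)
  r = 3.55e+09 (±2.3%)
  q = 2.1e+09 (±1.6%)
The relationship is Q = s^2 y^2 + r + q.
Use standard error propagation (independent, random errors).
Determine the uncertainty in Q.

Let p = s^2·y^2 = 5.49e+09. δp/p = √((2·δs/s)² + (2·δy/y)²) = √(0.0159 + 0.0112) = 0.165, so δp = 9.05e+08.
Q = p + r + q: δQ = √(δp² + δr² + δq²) = √(8.19e+17 + 6.67e+15 + 1.13e+15) = 9.09e+08

9.09e+08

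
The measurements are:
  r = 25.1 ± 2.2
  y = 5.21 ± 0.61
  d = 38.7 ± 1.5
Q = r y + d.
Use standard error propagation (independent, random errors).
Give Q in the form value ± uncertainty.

169 ± 19.2

Let p = r·y = 131. δp/p = √((1·δr/r)² + (1·δy/y)²) = √(0.00768 + 0.0137) = 0.146, so δp = 19.1.
Q = p + d: δQ = √(δp² + δd²) = √(366 + 2.25) = 19.2
Q = 169.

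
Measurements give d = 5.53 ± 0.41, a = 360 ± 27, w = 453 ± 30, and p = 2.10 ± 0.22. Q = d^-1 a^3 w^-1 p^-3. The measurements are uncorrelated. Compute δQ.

803

Products/powers → add relative errors in quadrature, weighted by exponent:
  (-1·δd/d)² = (-1×0.0741)² = 0.00550;  (3·δa/a)² = (3×0.0750)² = 0.0506;  (-1·δw/w)² = (-1×0.0662)² = 0.00439;  (-3·δp/p)² = (-3×0.105)² = 0.0988
δQ/Q = √(0.159) = 0.399
Q = 2010, so δQ = 0.399 × 2010 = 803.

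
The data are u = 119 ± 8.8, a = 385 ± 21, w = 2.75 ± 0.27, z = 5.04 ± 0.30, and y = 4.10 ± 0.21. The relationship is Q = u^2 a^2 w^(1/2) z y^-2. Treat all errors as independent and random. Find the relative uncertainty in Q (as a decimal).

0.224

Each factor contributes (exponent × relative error)² to (δQ/Q)²:
  (2·δu/u)² = (2×0.0739)² = 0.0219;  (2·δa/a)² = (2×0.0545)² = 0.0119;  (½·δw/w)² = (0.5×0.0982)² = 0.00241;  (1·δz/z)² = (1×0.0595)² = 0.00354;  (-2·δy/y)² = (-2×0.0512)² = 0.0105
δQ/Q = √(0.0502) = 0.224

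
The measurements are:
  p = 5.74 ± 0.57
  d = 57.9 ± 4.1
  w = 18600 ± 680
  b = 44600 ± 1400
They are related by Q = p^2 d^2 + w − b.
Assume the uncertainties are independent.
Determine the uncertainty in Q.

27000

Let h = p^2·d^2 = 1.1e+05. δh/h = √((2·δp/p)² + (2·δd/d)²) = √(0.0394 + 0.0201) = 0.244, so δh = 26900.
Q = h + w − b: δQ = √(δh² + δw² + δb²) = √(7.26e+08 + 4.62e+05 + 1.96e+06) = 27000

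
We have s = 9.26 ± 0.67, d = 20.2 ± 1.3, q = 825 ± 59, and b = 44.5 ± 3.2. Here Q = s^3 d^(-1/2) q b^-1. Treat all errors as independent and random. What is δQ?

792

Q is a product of powers, so relative uncertainties combine in quadrature:
  (3·δs/s)² = (3×0.0724)² = 0.0471;  (−½·δd/d)² = (-0.5×0.0644)² = 0.00104;  (1·δq/q)² = (1×0.0715)² = 0.00511;  (-1·δb/b)² = (-1×0.0719)² = 0.00517
δQ/Q = √(0.0584) = 0.242
Q = 3280, so δQ = 0.242 × 3280 = 792.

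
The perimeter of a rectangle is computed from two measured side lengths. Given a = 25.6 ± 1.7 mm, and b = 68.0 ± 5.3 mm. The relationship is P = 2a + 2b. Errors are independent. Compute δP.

11.1 mm

For a sum/difference, combine absolute errors in quadrature:
  (2·δa)² = 11.6;  (2·δb)² = 112
δP = √(124) = 11.1 mm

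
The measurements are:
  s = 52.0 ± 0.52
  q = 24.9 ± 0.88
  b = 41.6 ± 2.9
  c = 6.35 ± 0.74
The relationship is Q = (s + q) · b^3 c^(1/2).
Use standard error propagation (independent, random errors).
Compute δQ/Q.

Let u = s + q = 76.9. δu = √(δs² + δq²) = √(0.270 + 0.774) = 1.02, so δu/u = 0.0133.
Q is then a monomial in u, b, c:
δQ/Q = √((δu/u)² + (3·δb/b)² + (½·δc/c)²) = √(0.000177 + 0.0437 + 0.00340) = 0.218

0.218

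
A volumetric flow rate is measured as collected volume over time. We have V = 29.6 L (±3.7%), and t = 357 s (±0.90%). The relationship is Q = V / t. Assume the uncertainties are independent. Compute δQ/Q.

0.0381

Q is a product of powers, so relative uncertainties combine in quadrature:
  (1·δV/V)² = (1×0.0370)² = 0.00137;  (-1·δt/t)² = (-1×0.00900)² = 8.1e-05
δQ/Q = √(0.00145) = 0.0381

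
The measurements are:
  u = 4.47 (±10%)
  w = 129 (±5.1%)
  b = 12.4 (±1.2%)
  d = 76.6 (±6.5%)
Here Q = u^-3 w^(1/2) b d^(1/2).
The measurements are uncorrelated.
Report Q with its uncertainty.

13.8 ± 4.18

For a monomial Q ∝ u^-3, w^(1/2), b, d^(1/2), fractional errors add in quadrature:
  (-3·δu/u)² = (-3×0.100)² = 0.0900;  (½·δw/w)² = (0.5×0.0510)² = 0.000650;  (1·δb/b)² = (1×0.0120)² = 0.000144;  (½·δd/d)² = (0.5×0.0650)² = 0.00106
δQ/Q = √(0.0919) = 0.303
Q = 13.8, so δQ = 0.303 × 13.8 = 4.18.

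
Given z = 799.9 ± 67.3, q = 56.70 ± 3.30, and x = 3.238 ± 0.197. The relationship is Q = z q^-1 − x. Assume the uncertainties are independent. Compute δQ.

Let p = z·q^-1 = 14.11. δp/p = √((1·δz/z)² + (-1·δq/q)²) = √(0.00708 + 0.00339) = 0.102, so δp = 1.44.
Q = p − x: δQ = √(δp² + δx²) = √(2.08 + 0.0388) = 1.46

1.46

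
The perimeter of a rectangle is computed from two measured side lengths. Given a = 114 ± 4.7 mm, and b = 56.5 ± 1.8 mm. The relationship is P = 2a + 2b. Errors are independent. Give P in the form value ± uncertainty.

341 ± 10.1 mm

Absolute uncertainties add in quadrature for a linear combination:
  (2·δa)² = 88.4;  (2·δb)² = 13.0
δP = √(101) = 10.1 mm
P = 341 mm.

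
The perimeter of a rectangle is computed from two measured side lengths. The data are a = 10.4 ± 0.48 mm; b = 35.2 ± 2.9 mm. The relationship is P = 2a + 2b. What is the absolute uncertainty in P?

P is a linear combination, so absolute uncertainties add in quadrature:
  (2·δa)² = 0.922;  (2·δb)² = 33.6
δP = √(34.6) = 5.88 mm

5.88 mm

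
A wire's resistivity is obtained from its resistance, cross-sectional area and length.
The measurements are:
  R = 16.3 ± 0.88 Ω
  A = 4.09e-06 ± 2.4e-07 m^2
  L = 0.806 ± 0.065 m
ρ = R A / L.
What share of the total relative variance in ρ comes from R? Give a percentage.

22.7%

(δρ/ρ)² = (1·δR/R)² + (1·δA/A)² + (-1·δL/L)²
  R term: (1×0.0540)² = 0.00291
  A term: (1×0.0587)² = 0.00344
  L term: (-1×0.0806)² = 0.00650
Total = 0.0129. Share from R = 0.00291/0.0129 = 0.227.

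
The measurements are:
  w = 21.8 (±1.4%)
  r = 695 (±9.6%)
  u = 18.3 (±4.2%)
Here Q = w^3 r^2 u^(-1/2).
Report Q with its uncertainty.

(1.17 ± 0.231) × 10^9

Q is a product of powers, so relative uncertainties combine in quadrature:
  (3·δw/w)² = (3×0.0140)² = 0.00176;  (2·δr/r)² = (2×0.0960)² = 0.0369;  (−½·δu/u)² = (-0.5×0.0420)² = 0.000441
δQ/Q = √(0.0391) = 0.198
Q = 1.17e+09, so δQ = 0.198 × 1.17e+09 = 2.31e+08.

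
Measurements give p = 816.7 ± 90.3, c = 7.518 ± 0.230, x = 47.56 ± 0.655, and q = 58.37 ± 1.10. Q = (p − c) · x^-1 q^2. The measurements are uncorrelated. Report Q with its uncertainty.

Let u = p − c = 809.2. δu = √(δp² + δc²) = √(8150 + 0.0529) = 90.3, so δu/u = 0.112.
Q is then a monomial in u, x, q:
δQ/Q = √((δu/u)² + (-1·δx/x)² + (2·δq/q)²) = √(0.0125 + 0.000190 + 0.00142) = 0.119
Q = 57970, so δQ = 0.119 × 57970 = 6870.

57970 ± 6870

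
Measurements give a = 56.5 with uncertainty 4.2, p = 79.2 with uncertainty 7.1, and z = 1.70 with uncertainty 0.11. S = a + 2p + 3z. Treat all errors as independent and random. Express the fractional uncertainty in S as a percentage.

6.73%

S is a linear combination, so absolute uncertainties add in quadrature:
  (δa)² = 17.6;  (2·δp)² = 202;  (3·δz)² = 0.109
δS = √(219) = 14.8
S = 220, so δS/S = 14.8/220 = 0.0673.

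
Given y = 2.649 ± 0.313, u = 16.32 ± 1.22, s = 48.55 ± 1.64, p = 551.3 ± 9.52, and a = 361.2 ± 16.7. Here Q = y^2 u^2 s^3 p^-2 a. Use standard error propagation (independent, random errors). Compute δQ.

Since Q is a product/quotient, work with relative uncertainties:
  (2·δy/y)² = (2×0.118)² = 0.0558;  (2·δu/u)² = (2×0.0748)² = 0.0224;  (3·δs/s)² = (3×0.0338)² = 0.0103;  (-2·δp/p)² = (-2×0.0173)² = 0.00119;  (1·δa/a)² = (1×0.0462)² = 0.00214
δQ/Q = √(0.0918) = 0.303
Q = 254200, so δQ = 0.303 × 254200 = 77000.

77000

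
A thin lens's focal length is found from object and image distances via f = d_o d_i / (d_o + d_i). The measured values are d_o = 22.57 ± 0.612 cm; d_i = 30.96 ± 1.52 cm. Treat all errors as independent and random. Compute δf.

0.339 cm

∂f/∂d_o = (d_i/(d_o+d_i))² = 0.335;  ∂f/∂d_i = (d_o/(d_o+d_i))² = 0.178
δf = √((∂f/∂d_o · δd_o)² + (∂f/∂d_i · δd_i)²) = √(0.0419 + 0.0730) = 0.339 cm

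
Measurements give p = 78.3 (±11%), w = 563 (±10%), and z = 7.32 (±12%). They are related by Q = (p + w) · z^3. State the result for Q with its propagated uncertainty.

Let u = p + w = 641. δu = √(δp² + δw²) = √(74.2 + 3170) = 57.0, so δu/u = 0.0888.
Q is then a monomial in u, z:
δQ/Q = √((δu/u)² + (3·δz/z)²) = √(0.00789 + 0.130) = 0.371
Q = 2.52e+05, so δQ = 0.371 × 2.52e+05 = 93300.

(2.52 ± 0.933) × 10^5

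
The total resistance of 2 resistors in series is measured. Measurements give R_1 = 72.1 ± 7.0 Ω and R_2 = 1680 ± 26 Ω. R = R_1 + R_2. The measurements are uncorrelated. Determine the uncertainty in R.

26.9 Ω

Each term contributes (cᵢ δxᵢ)² to (δR)²:
  (δR_1)² = 49.0;  (δR_2)² = 676
δR = √(725) = 26.9 Ω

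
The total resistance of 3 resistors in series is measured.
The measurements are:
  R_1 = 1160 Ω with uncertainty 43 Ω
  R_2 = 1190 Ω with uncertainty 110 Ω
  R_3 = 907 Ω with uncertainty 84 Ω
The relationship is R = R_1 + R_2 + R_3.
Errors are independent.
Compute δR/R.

0.0445

For a sum/difference, combine absolute errors in quadrature:
  (δR_1)² = 1850;  (δR_2)² = 12100;  (δR_3)² = 7060
δR = √(21000) = 145 Ω
R = 3260 Ω, so δR/R = 145/3260 = 0.0445.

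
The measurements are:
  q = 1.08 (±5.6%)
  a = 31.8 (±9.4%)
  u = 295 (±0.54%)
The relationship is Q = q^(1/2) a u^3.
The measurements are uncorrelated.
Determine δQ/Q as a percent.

Relative error in a monomial: (δQ/Q)² = Σ (nᵢ · δxᵢ/xᵢ)².
  (½·δq/q)² = (0.5×0.0560)² = 0.000784;  (1·δa/a)² = (1×0.0940)² = 0.00884;  (3·δu/u)² = (3×0.00540)² = 0.000262
δQ/Q = √(0.00988) = 0.0994

9.94%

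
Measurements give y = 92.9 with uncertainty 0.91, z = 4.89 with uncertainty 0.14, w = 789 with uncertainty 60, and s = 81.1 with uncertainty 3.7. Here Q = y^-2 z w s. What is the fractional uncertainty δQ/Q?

Products/powers → add relative errors in quadrature, weighted by exponent:
  (-2·δy/y)² = (-2×0.00980)² = 0.000384;  (1·δz/z)² = (1×0.0286)² = 0.000820;  (1·δw/w)² = (1×0.0760)² = 0.00578;  (1·δs/s)² = (1×0.0456)² = 0.00208
δQ/Q = √(0.00907) = 0.0952

0.0952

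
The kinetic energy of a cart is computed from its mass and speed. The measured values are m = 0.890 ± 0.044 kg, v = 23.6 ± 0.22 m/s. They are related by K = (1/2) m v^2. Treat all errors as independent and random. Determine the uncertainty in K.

13.1 J

Relative error in a monomial: (δK/K)² = Σ (nᵢ · δxᵢ/xᵢ)².
  (1·δm/m)² = (1×0.0494)² = 0.00244;  (2·δv/v)² = (2×0.00932)² = 0.000348
δK/K = √(0.00279) = 0.0528
K = 248 J, so δK = 0.0528 × 248 = 13.1 J.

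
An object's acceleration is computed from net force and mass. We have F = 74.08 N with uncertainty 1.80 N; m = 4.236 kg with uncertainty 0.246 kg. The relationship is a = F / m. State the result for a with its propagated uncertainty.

a is a product of powers, so relative uncertainties combine in quadrature:
  (1·δF/F)² = (1×0.0243)² = 0.000590;  (-1·δm/m)² = (-1×0.0581)² = 0.00337
δa/a = √(0.00396) = 0.0630
a = 17.49 m/s^2, so δa = 0.0630 × 17.49 = 1.10 m/s^2.

17.49 ± 1.10 m/s^2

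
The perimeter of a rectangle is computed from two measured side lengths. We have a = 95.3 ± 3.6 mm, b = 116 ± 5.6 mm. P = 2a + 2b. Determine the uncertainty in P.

13.3 mm

For a sum/difference, combine absolute errors in quadrature:
  (2·δa)² = 51.8;  (2·δb)² = 125
δP = √(177) = 13.3 mm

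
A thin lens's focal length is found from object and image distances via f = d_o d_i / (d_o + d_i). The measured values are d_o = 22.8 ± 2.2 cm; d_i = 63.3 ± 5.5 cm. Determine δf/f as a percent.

∂f/∂d_o = (d_i/(d_o+d_i))² = 0.541;  ∂f/∂d_i = (d_o/(d_o+d_i))² = 0.0701
δf = √((∂f/∂d_o · δd_o)² + (∂f/∂d_i · δd_i)²) = √(1.41 + 0.149) = 1.25 cm
f = 16.8 cm, so δf/f = 1.25/16.8 = 0.0746.

7.46%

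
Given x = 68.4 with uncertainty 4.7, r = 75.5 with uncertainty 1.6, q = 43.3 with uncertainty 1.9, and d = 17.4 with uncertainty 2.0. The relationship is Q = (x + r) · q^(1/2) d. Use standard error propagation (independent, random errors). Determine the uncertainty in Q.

2010

Let u = x + r = 144. δu = √(δx² + δr²) = √(22.1 + 2.56) = 4.96, so δu/u = 0.0345.
Q is then a monomial in u, q, d:
δQ/Q = √((δu/u)² + (½·δq/q)² + (1·δd/d)²) = √(0.00119 + 0.000481 + 0.0132) = 0.122
Q = 16500, so δQ = 0.122 × 16500 = 2010.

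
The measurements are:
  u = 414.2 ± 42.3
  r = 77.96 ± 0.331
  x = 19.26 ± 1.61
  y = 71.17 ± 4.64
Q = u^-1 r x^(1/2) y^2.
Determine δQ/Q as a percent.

Products/powers → add relative errors in quadrature, weighted by exponent:
  (-1·δu/u)² = (-1×0.102)² = 0.0104;  (1·δr/r)² = (1×0.00425)² = 1.8e-05;  (½·δx/x)² = (0.5×0.0836)² = 0.00175;  (2·δy/y)² = (2×0.0652)² = 0.0170
δQ/Q = √(0.0292) = 0.171

17.1%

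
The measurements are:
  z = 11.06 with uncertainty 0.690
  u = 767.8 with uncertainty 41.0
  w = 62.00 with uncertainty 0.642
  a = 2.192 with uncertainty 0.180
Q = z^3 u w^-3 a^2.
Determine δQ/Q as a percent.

25.7%

Relative error in a monomial: (δQ/Q)² = Σ (nᵢ · δxᵢ/xᵢ)².
  (3·δz/z)² = (3×0.0624)² = 0.0350;  (1·δu/u)² = (1×0.0534)² = 0.00285;  (-3·δw/w)² = (-3×0.0104)² = 0.000965;  (2·δa/a)² = (2×0.0821)² = 0.0270
δQ/Q = √(0.0658) = 0.257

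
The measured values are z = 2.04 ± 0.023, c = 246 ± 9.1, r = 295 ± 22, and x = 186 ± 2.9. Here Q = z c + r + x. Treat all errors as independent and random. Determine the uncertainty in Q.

Let p = z·c = 502. δp/p = √((1·δz/z)² + (1·δc/c)²) = √(0.000127 + 0.00137) = 0.0387, so δp = 19.4.
Q = p + r + x: δQ = √(δp² + δr² + δx²) = √(377 + 484 + 8.41) = 29.5

29.5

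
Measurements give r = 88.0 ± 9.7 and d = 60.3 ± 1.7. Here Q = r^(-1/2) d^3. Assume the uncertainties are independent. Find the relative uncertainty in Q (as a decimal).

Since Q is a product/quotient, work with relative uncertainties:
  (−½·δr/r)² = (-0.5×0.110)² = 0.00304;  (3·δd/d)² = (3×0.0282)² = 0.00715
δQ/Q = √(0.0102) = 0.101

0.101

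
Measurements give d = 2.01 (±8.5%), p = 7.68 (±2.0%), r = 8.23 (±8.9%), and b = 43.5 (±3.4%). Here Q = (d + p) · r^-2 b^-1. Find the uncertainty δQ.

0.000601

Let u = d + p = 9.69. δu = √(δd² + δp²) = √(0.0292 + 0.0236) = 0.230, so δu/u = 0.0237.
Q is then a monomial in u, r, b:
δQ/Q = √((δu/u)² + (-2·δr/r)² + (-1·δb/b)²) = √(0.000562 + 0.0317 + 0.00116) = 0.183
Q = 0.00329, so δQ = 0.183 × 0.00329 = 0.000601.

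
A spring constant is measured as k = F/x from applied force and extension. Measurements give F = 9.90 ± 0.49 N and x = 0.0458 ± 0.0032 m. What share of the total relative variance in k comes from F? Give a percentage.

33.4%

(δk/k)² = (1·δF/F)² + (-1·δx/x)²
  F term: (1×0.0495)² = 0.00245
  x term: (-1×0.0699)² = 0.00488
Total = 0.00733. Share from F = 0.00245/0.00733 = 0.334.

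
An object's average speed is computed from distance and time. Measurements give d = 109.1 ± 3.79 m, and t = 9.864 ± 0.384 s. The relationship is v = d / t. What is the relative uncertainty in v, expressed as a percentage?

Relative error in a monomial: (δv/v)² = Σ (nᵢ · δxᵢ/xᵢ)².
  (1·δd/d)² = (1×0.0347)² = 0.00121;  (-1·δt/t)² = (-1×0.0389)² = 0.00152
δv/v = √(0.00272) = 0.0522

5.22%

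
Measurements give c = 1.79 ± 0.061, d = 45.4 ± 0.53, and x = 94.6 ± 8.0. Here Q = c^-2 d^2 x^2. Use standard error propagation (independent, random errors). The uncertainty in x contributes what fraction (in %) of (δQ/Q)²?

84.6%

(δQ/Q)² = (-2·δc/c)² + (2·δd/d)² + (2·δx/x)²
  c term: (-2×0.0341)² = 0.00465
  d term: (2×0.0117)² = 0.000545
  x term: (2×0.0846)² = 0.0286
Total = 0.0338. Share from x = 0.0286/0.0338 = 0.846.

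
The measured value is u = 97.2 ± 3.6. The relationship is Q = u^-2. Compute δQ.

7.84e-06

Q ∝ u^-2, so δQ/Q = |-2| · δu/u = 2 × 0.0370 = 0.0741.
Q = 0.000106, so δQ = 0.0741 × 0.000106 = 7.84e-06.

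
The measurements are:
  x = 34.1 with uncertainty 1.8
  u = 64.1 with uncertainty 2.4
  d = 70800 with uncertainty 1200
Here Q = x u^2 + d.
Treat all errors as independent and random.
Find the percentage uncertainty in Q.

6.11%

Let p = x·u^2 = 1.4e+05. δp/p = √((1·δx/x)² + (2·δu/u)²) = √(0.00279 + 0.00561) = 0.0916, so δp = 12800.
Q = p + d: δQ = √(δp² + δd²) = √(1.65e+08 + 1.44e+06) = 12900
Q = 2.11e+05, so δQ/Q = 12900/2.11e+05 = 0.0611.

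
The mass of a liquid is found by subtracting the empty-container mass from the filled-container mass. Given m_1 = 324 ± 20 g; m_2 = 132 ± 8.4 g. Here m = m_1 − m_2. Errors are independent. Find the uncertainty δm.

21.7 g

Sums and differences: (δm)² = Σ (cᵢ δxᵢ)².
  (δm_1)² = 400;  (δm_2)² = 70.6
δm = √(471) = 21.7 g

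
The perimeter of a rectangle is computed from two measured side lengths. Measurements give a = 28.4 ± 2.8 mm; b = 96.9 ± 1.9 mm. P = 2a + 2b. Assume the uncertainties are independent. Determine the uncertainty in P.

P is a linear combination, so absolute uncertainties add in quadrature:
  (2·δa)² = 31.4;  (2·δb)² = 14.4
δP = √(45.8) = 6.77 mm

6.77 mm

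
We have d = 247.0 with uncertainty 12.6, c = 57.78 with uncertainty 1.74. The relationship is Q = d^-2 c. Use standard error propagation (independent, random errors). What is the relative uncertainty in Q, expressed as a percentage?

10.6%

For a monomial Q ∝ d^-2, c, fractional errors add in quadrature:
  (-2·δd/d)² = (-2×0.0510)² = 0.0104;  (1·δc/c)² = (1×0.0301)² = 0.000907
δQ/Q = √(0.0113) = 0.106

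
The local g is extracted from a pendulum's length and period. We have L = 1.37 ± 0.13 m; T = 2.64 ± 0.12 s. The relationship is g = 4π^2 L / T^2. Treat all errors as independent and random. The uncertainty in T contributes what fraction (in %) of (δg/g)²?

(δg/g)² = (1·δL/L)² + (-2·δT/T)²
  L term: (1×0.0949)² = 0.00900
  T term: (-2×0.0455)² = 0.00826
Total = 0.0173. Share from T = 0.00826/0.0173 = 0.479.

47.9%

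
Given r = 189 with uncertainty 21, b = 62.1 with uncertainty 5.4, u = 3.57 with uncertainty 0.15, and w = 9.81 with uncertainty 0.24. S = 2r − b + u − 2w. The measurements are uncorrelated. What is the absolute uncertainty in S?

Each term contributes (cᵢ δxᵢ)² to (δS)²:
  (2·δr)² = 1760;  (δb)² = 29.2;  (δu)² = 0.0225;  (2·δw)² = 0.230
δS = √(1790) = 42.3

42.3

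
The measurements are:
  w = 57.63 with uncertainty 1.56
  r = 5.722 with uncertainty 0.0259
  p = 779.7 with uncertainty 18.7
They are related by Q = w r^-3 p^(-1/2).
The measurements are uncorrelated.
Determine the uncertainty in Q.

0.000359

Since Q is a product/quotient, work with relative uncertainties:
  (1·δw/w)² = (1×0.0271)² = 0.000733;  (-3·δr/r)² = (-3×0.00453)² = 0.000184;  (−½·δp/p)² = (-0.5×0.0240)² = 0.000144
δQ/Q = √(0.00106) = 0.0326
Q = 0.01102, so δQ = 0.0326 × 0.01102 = 0.000359.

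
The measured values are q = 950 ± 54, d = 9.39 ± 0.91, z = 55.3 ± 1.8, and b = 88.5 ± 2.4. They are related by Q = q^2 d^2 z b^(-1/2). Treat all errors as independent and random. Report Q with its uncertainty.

(4.68 ± 1.06) × 10^8

Products/powers → add relative errors in quadrature, weighted by exponent:
  (2·δq/q)² = (2×0.0568)² = 0.0129;  (2·δd/d)² = (2×0.0969)² = 0.0376;  (1·δz/z)² = (1×0.0325)² = 0.00106;  (−½·δb/b)² = (-0.5×0.0271)² = 0.000184
δQ/Q = √(0.0517) = 0.227
Q = 4.68e+08, so δQ = 0.227 × 4.68e+08 = 1.06e+08.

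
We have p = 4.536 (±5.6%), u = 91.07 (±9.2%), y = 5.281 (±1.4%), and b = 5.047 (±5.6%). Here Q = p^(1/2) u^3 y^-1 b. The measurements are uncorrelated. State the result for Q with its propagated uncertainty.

(1.537 ± 0.436) × 10^6

Since Q is a product/quotient, work with relative uncertainties:
  (½·δp/p)² = (0.5×0.0560)² = 0.000784;  (3·δu/u)² = (3×0.0920)² = 0.0762;  (-1·δy/y)² = (-1×0.0140)² = 0.000196;  (1·δb/b)² = (1×0.0560)² = 0.00314
δQ/Q = √(0.0803) = 0.283
Q = 1.537e+06, so δQ = 0.283 × 1.537e+06 = 4.36e+05.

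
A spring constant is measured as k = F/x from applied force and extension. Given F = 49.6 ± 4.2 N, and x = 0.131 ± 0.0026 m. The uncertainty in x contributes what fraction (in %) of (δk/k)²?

5.21%

(δk/k)² = (1·δF/F)² + (-1·δx/x)²
  F term: (1×0.0847)² = 0.00717
  x term: (-1×0.0198)² = 0.000394
Total = 0.00756. Share from x = 0.000394/0.00756 = 0.0521.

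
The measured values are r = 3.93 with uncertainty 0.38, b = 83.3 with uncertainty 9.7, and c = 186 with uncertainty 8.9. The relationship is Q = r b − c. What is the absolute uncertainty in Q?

Let p = r·b = 327. δp/p = √((1·δr/r)² + (1·δb/b)²) = √(0.00935 + 0.0136) = 0.151, so δp = 49.5.
Q = p − c: δQ = √(δp² + δc²) = √(2460 + 79.2) = 50.3

50.3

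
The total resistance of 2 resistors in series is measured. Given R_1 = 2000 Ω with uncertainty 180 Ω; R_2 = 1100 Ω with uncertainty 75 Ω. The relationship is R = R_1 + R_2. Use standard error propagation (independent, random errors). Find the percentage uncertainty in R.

6.29%

Each term contributes (cᵢ δxᵢ)² to (δR)²:
  (δR_1)² = 32400;  (δR_2)² = 5620
δR = √(38000) = 195 Ω
R = 3100 Ω, so δR/R = 195/3100 = 0.0629.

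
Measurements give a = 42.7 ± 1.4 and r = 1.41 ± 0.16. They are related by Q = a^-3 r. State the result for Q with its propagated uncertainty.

Since Q is a product/quotient, work with relative uncertainties:
  (-3·δa/a)² = (-3×0.0328)² = 0.00967;  (1·δr/r)² = (1×0.113)² = 0.0129
δQ/Q = √(0.0226) = 0.150
Q = 1.81e-05, so δQ = 0.150 × 1.81e-05 = 2.72e-06.

(1.81 ± 0.272) × 10^-5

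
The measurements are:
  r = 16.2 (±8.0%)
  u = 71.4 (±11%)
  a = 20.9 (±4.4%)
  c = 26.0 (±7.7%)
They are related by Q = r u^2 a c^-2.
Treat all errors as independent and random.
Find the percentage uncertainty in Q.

For a monomial Q ∝ r, u^2, a, c^-2, fractional errors add in quadrature:
  (1·δr/r)² = (1×0.0800)² = 0.00640;  (2·δu/u)² = (2×0.110)² = 0.0484;  (1·δa/a)² = (1×0.0440)² = 0.00194;  (-2·δc/c)² = (-2×0.0770)² = 0.0237
δQ/Q = √(0.0805) = 0.284

28.4%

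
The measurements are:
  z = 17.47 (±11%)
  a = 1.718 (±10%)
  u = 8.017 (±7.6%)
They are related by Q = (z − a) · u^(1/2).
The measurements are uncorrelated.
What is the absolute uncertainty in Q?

Let w = z − a = 15.75. δw = √(δz² + δa²) = √(3.69 + 0.0295) = 1.93, so δw/w = 0.122.
Q is then a monomial in w, u:
δQ/Q = √((δw/w)² + (½·δu/u)²) = √(0.0150 + 0.00144) = 0.128
Q = 44.60, so δQ = 0.128 × 44.60 = 5.72.

5.72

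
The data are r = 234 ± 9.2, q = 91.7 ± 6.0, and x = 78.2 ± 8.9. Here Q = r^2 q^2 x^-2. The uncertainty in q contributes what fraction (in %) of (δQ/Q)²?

(δQ/Q)² = (2·δr/r)² + (2·δq/q)² + (-2·δx/x)²
  r term: (2×0.0393)² = 0.00618
  q term: (2×0.0654)² = 0.0171
  x term: (-2×0.114)² = 0.0518
Total = 0.0751. Share from q = 0.0171/0.0751 = 0.228.

22.8%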